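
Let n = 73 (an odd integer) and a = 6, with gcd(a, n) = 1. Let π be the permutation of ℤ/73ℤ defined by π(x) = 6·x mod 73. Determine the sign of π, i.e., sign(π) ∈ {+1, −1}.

+1

Orbit of 57 under x↦6x: [57, 50, 8, 48, 69, 49, 2]… (length divides ord_73(6)).
3 cycles of lengths [36, 36, 1].
73 − 3 = 70 transpositions; sign(π) = (−1)^70 = +1.
(6|73)_J = +1 (Zolotarev's lemma cross-check).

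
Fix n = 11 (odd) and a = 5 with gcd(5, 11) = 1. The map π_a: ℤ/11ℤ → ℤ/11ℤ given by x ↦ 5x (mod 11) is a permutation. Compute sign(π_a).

+1

Orbit of 4 under x↦5x: [4, 9, 1, 5, 3]… (length divides ord_11(5)).
3 cycles of lengths [5, 5, 1].
11 − 3 = 8 transpositions; sign(π) = (−1)^8 = +1.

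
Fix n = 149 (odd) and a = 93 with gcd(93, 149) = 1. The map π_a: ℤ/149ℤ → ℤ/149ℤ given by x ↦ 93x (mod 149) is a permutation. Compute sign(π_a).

Trace 15: π^k(15) = [15, 54, 105, 80, 139, 113, 79] for k=0..6.
2 cycles of lengths [148, 1].
2 cycles on 149: each ℓ→(−1)^(ℓ−1), product (−1)^147 = -1.
(93|149)_J = -1 (Zolotarev's lemma cross-check).

-1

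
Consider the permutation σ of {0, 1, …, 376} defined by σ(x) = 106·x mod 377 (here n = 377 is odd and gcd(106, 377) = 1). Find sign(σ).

Orbit of 51 under x↦106x: [51, 128, 373, 330, 296, 85, 339]… (length divides ord_377(106)).
π_106 has 7 disjoint cycles with lengths [84, 84, 84, 84, 28, 12, 1] on {0,…,376}.
7 cycles on 377: each ℓ→(−1)^(ℓ−1), product (−1)^370 = +1.
The Jacobi symbol (106|377) = +1 (Zolotarev) agrees.

+1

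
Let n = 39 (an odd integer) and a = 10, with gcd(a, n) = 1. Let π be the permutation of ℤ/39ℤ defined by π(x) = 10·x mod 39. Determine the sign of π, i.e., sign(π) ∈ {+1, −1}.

+1

Start at x=1: 1 → 10 → 22 → 25 → 16 → 4 → 1 (one orbit).
Decompose π into cycles: lengths [6, 6, 6, 6, 6, 6, 1, 1, 1] (9 cycles, including the fixed point 0).
sign(π) = (−1)^{n − #cycles} = (−1)^{39−9} = (−1)^30 = +1.
(10|39)_J = +1 (Zolotarev's lemma cross-check).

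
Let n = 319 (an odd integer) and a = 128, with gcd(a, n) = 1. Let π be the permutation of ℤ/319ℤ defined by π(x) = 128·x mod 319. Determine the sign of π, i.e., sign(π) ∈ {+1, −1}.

+1

Start at x=249: 249 → 291 → 244 → 289 → 307 → 59 → 215 → … (one orbit).
Decompose π into cycles: lengths [20, 20, 20, 20, 20, 20, 20, 20, 20, 20, 20, 20, 20, 20, 10, 4, 4, 4, 4, 4, 4, 4, 1] (23 cycles, including the fixed point 0).
23 cycles on 319: each ℓ→(−1)^(ℓ−1), product (−1)^296 = +1.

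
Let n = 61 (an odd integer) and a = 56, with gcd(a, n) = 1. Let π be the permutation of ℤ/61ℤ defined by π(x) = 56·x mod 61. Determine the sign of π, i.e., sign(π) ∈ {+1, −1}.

+1

Start at x=56: 56 → 25 → 58 → 15 → 47 → 9 → 16 → … (one orbit).
Decompose π into cycles: lengths [15, 15, 15, 15, 1] (5 cycles, including the fixed point 0).
With 5 cycles on 61 points, sign = (−1)^{61−5} = +1.
Via Zolotarev, sign(π_{56}) = (56|61) = +1.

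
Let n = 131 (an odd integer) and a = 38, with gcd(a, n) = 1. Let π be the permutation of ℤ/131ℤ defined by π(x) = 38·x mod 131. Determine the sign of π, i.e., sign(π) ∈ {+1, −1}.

Trace 53: π^k(53) = [53, 49, 28, 16, 84, 48, 121] for k=0..6.
Decompose π into cycles: lengths [65, 65, 1] (3 cycles, including the fixed point 0).
131 − 3 = 128 transpositions; sign(π) = (−1)^128 = +1.
Via Zolotarev, sign(π_{38}) = (38|131) = +1.

+1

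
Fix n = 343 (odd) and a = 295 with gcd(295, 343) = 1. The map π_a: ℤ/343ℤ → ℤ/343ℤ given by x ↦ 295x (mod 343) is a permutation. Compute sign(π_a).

+1

Start at x=50: 50 → 1 → 295 → 246 → 197 → 148 → 99 → 50 (one orbit).
Cycle lengths of π_295 on ℤ/343ℤ: [7, 7, 7, 7, 7, 7, 7, 7, 7, 7, 7, 7, 7, 7, 7, 7, 7, 7, 7, 7, 7, 7, 7, 7, 7, 7, 7, 7, 7, 7, 7, 7, 7, 7, 7, 7, 7, 7, 7, 7, 7, 7, 1, 1, 1, 1, 1, 1, 1, 1, 1, 1, 1, 1, 1, 1, 1, 1, 1, 1, 1, 1, 1, 1, 1, 1, 1, 1, 1, 1, 1, 1, 1, 1, 1, 1, 1, 1, 1, 1, 1, 1, 1, 1, 1, 1, 1, 1, 1, 1, 1]; 91 cycles in total.
sign(π) = (−1)^{n − #cycles} = (−1)^{343−91} = (−1)^252 = +1.
Check: (295/343) = +1 by Zolotarev.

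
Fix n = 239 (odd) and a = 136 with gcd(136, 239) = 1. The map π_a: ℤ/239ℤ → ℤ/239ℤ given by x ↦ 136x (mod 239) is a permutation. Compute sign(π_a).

Trace 135: π^k(135) = [135, 196, 127, 64, 100, 216, 218] for k=0..6.
Decompose π into cycles: lengths [119, 119, 1] (3 cycles, including the fixed point 0).
3 cycles on 239: each ℓ→(−1)^(ℓ−1), product (−1)^236 = +1.
Via Zolotarev, sign(π_{136}) = (136|239) = +1.

+1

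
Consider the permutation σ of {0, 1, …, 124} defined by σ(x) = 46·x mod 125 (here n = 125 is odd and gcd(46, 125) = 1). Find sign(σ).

Trace 16: π^k(16) = [16, 111, 106, 1, 46, 116, 86] for k=0..6.
The orbit structure of x ↦ 46x mod 125: 13 orbits of sizes [25, 25, 25, 25, 5, 5, 5, 5, 1, 1, 1, 1, 1].
13 cycles on 125: each ℓ→(−1)^(ℓ−1), product (−1)^112 = +1.

+1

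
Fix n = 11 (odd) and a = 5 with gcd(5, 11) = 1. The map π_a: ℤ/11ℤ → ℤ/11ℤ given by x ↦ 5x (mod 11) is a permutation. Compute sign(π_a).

Start at x=3: 3 → 4 → 9 → 1 → 5 → 3 (one orbit).
π_5 has 3 disjoint cycles with lengths [5, 5, 1] on {0,…,10}.
With 3 cycles on 11 points, sign = (−1)^{11−3} = +1.

+1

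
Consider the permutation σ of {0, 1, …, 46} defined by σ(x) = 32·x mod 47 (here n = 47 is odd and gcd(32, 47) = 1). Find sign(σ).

Orbit of 6 under x↦32x: [6, 4, 34, 7, 36, 24, 16]… (length divides ord_47(32)).
Cycle lengths of π_32 on ℤ/47ℤ: [23, 23, 1]; 3 cycles in total.
3 cycles on 47: each ℓ→(−1)^(ℓ−1), product (−1)^44 = +1.

+1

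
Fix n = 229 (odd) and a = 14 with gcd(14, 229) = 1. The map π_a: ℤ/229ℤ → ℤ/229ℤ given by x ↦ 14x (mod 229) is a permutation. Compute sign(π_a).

Orbit of 82 under x↦14x: [82, 3, 42, 130, 217, 61, 167]… (length divides ord_229(14)).
5 cycles of lengths [57, 57, 57, 57, 1].
5 cycles on 229: each ℓ→(−1)^(ℓ−1), product (−1)^224 = +1.
Via Zolotarev, sign(π_{14}) = (14|229) = +1.

+1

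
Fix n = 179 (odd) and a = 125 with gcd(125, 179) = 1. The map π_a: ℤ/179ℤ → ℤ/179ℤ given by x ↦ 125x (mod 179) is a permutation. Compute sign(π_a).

Orbit of 14 under x↦125x: [14, 139, 12, 68, 87, 135, 49]… (length divides ord_179(125)).
Decompose π into cycles: lengths [89, 89, 1] (3 cycles, including the fixed point 0).
sign(π) = (−1)^{n − #cycles} = (−1)^{179−3} = (−1)^176 = +1.

+1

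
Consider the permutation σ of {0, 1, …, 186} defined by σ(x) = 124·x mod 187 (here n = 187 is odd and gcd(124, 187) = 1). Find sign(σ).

Start at x=91: 91 → 64 → 82 → 70 → 78 → 135 → 97 → … (one orbit).
Cycle lengths of π_124 on ℤ/187ℤ: [80, 80, 16, 5, 5, 1]; 6 cycles in total.
n − c = 187 − 6 = 181; sign = (−1)^181 = -1.

-1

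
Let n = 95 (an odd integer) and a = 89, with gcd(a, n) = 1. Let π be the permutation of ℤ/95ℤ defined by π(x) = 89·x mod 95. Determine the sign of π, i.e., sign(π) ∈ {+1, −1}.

-1

Trace 81: π^k(81) = [81, 84, 66, 79, 1, 89, 36] for k=0..6.
Cycle type of π: 18×5 + 2×2 + 1; total 8 cycles.
sign(π) = (−1)^{n − #cycles} = (−1)^{95−8} = (−1)^87 = -1.
(89|95)_J = -1 (Zolotarev's lemma cross-check).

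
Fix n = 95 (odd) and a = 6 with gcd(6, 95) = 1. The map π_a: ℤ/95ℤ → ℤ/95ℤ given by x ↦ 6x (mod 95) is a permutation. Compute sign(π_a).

Start at x=11: 11 → 66 → 16 → 1 → 6 → 36 → 26 → … (one orbit).
Cycle lengths of π_6 on ℤ/95ℤ: [9, 9, 9, 9, 9, 9, 9, 9, 9, 9, 1, 1, 1, 1, 1]; 15 cycles in total.
Σ(ℓ_i−1) = 95−15 = 80; sign = (−1)^80 = +1.
Check: (6/95) = +1 by Zolotarev.

+1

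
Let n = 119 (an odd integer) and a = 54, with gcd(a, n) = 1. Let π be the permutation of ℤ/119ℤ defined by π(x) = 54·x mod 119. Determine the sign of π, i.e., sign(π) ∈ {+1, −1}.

+1

Trace 20: π^k(20) = [20, 9, 10, 64, 5, 32, 62] for k=0..6.
π_54 has 5 disjoint cycles with lengths [48, 48, 16, 6, 1] on {0,…,118}.
With 5 cycles on 119 points, sign = (−1)^{119−5} = +1.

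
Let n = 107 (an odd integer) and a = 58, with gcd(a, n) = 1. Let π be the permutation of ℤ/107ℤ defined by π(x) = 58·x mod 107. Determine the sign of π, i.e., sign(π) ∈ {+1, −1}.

Start at x=39: 39 → 15 → 14 → 63 → 16 → 72 → 3 → … (one orbit).
The orbit structure of x ↦ 58x mod 107: 2 orbits of sizes [106, 1].
2 cycles on 107: each ℓ→(−1)^(ℓ−1), product (−1)^105 = -1.
(58|107)_J = -1 (Zolotarev's lemma cross-check).

-1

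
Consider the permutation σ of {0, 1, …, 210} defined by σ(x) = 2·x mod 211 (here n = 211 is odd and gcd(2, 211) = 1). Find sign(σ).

-1

Start at x=167: 167 → 123 → 35 → 70 → 140 → 69 → 138 → … (one orbit).
Cycle type of π: 210 + 1; total 2 cycles.
Σ(ℓ_i−1) = 211−2 = 209; sign = (−1)^209 = -1.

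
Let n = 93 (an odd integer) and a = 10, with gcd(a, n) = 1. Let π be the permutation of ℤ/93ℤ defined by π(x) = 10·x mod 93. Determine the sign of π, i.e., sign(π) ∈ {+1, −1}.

Start at x=16: 16 → 67 → 19 → 4 → 40 → 28 → 1 → … (one orbit).
The orbit structure of x ↦ 10x mod 93: 9 orbits of sizes [15, 15, 15, 15, 15, 15, 1, 1, 1].
sign(π) = (−1)^{n − #cycles} = (−1)^{93−9} = (−1)^84 = +1.
The Jacobi symbol (10|93) = +1 (Zolotarev) agrees.

+1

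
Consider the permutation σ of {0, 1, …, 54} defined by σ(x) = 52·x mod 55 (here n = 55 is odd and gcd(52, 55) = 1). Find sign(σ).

Start at x=43: 43 → 36 → 2 → 49 → 18 → 1 → 52 → … (one orbit).
5 cycles of lengths [20, 20, 10, 4, 1].
5 cycles on 55: each ℓ→(−1)^(ℓ−1), product (−1)^50 = +1.

+1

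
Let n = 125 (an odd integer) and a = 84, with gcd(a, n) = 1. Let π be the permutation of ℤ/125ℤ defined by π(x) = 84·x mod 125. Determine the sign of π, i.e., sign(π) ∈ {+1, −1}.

Orbit of 4 under x↦84x: [4, 86, 99, 66, 44, 71, 89]… (length divides ord_125(84)).
7 cycles of lengths [50, 50, 10, 10, 2, 2, 1].
7 cycles on 125: each ℓ→(−1)^(ℓ−1), product (−1)^118 = +1.
(84|125)_J = +1 (Zolotarev's lemma cross-check).

+1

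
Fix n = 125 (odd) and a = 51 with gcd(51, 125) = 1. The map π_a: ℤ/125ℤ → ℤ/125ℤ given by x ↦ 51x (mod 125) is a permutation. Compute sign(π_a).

+1

Orbit of 101 under x↦51x: [101, 26, 76, 1, 51]… (length divides ord_125(51)).
Cycle lengths of π_51 on ℤ/125ℤ: [5, 5, 5, 5, 5, 5, 5, 5, 5, 5, 5, 5, 5, 5, 5, 5, 5, 5, 5, 5, 1, 1, 1, 1, 1, 1, 1, 1, 1, 1, 1, 1, 1, 1, 1, 1, 1, 1, 1, 1, 1, 1, 1, 1, 1]; 45 cycles in total.
n − c = 125 − 45 = 80; sign = (−1)^80 = +1.
The Jacobi symbol (51|125) = +1 (Zolotarev) agrees.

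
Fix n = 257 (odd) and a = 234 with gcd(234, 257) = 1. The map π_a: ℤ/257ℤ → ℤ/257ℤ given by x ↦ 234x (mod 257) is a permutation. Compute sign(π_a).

+1

Orbit of 136 under x↦234x: [136, 213, 241, 111, 17, 123, 255]… (length divides ord_257(234)).
Decompose π into cycles: lengths [64, 64, 64, 64, 1] (5 cycles, including the fixed point 0).
With 5 cycles on 257 points, sign = (−1)^{257−5} = +1.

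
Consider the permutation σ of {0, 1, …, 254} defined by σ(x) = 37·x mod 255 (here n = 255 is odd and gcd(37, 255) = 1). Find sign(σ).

+1

Orbit of 28 under x↦37x: [28, 16, 82, 229, 58, 106, 97]… (length divides ord_255(37)).
The orbit structure of x ↦ 37x mod 255: 21 orbits of sizes [16, 16, 16, 16, 16, 16, 16, 16, 16, 16, 16, 16, 16, 16, 16, 4, 4, 4, 1, 1, 1].
21 cycles on 255: each ℓ→(−1)^(ℓ−1), product (−1)^234 = +1.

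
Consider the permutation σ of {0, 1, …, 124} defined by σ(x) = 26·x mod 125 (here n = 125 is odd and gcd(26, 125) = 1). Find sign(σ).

+1

Orbit of 76 under x↦26x: [76, 101, 1, 26, 51]… (length divides ord_125(26)).
Cycle lengths of π_26 on ℤ/125ℤ: [5, 5, 5, 5, 5, 5, 5, 5, 5, 5, 5, 5, 5, 5, 5, 5, 5, 5, 5, 5, 1, 1, 1, 1, 1, 1, 1, 1, 1, 1, 1, 1, 1, 1, 1, 1, 1, 1, 1, 1, 1, 1, 1, 1, 1]; 45 cycles in total.
n − c = 125 − 45 = 80; sign = (−1)^80 = +1.
Zolotarev: (26|125) = +1, matching the cycle-count sign.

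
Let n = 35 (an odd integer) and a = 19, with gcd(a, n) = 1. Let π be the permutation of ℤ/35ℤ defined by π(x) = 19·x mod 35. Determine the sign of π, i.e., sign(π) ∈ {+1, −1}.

-1

Trace 1: π^k(1) = [1, 19, 11, 34, 16, 24] for k=0..5.
Cycle lengths of π_19 on ℤ/35ℤ: [6, 6, 6, 6, 6, 2, 2, 1]; 8 cycles in total.
With 8 cycles on 35 points, sign = (−1)^{35−8} = -1.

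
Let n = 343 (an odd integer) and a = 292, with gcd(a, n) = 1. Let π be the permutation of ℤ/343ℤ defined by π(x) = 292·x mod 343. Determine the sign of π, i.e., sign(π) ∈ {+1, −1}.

Trace 194: π^k(194) = [194, 53, 41, 310, 311, 260, 117] for k=0..6.
Cycle lengths of π_292 on ℤ/343ℤ: [294, 42, 6, 1]; 4 cycles in total.
n − c = 343 − 4 = 339; sign = (−1)^339 = -1.
(292|343)_J = -1 (Zolotarev's lemma cross-check).

-1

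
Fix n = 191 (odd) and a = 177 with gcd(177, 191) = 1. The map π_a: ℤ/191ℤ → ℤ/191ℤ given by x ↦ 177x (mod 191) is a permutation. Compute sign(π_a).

Orbit of 32 under x↦177x: [32, 125, 160, 52, 36, 69, 180]… (length divides ord_191(177)).
11 cycles of lengths [19, 19, 19, 19, 19, 19, 19, 19, 19, 19, 1].
With 11 cycles on 191 points, sign = (−1)^{191−11} = +1.

+1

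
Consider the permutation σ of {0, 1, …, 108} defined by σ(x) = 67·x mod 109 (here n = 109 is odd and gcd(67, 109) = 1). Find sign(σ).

Start at x=88: 88 → 10 → 16 → 91 → 102 → 76 → 78 → … (one orbit).
Cycle lengths of π_67 on ℤ/109ℤ: [108, 1]; 2 cycles in total.
109 − 2 = 107 transpositions; sign(π) = (−1)^107 = -1.

-1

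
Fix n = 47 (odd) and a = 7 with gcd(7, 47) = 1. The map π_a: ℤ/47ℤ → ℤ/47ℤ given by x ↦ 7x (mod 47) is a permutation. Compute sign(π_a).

+1

Trace 6: π^k(6) = [6, 42, 12, 37, 24, 27, 1] for k=0..6.
Cycle type of π: 23×2 + 1; total 3 cycles.
3 cycles on 47: each ℓ→(−1)^(ℓ−1), product (−1)^44 = +1.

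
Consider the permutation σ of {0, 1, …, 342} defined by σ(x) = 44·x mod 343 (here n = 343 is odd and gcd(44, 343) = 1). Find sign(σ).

+1

Trace 207: π^k(207) = [207, 190, 128, 144, 162, 268, 130] for k=0..6.
Decompose π into cycles: lengths [147, 147, 21, 21, 3, 3, 1] (7 cycles, including the fixed point 0).
sign(π) = (−1)^{n − #cycles} = (−1)^{343−7} = (−1)^336 = +1.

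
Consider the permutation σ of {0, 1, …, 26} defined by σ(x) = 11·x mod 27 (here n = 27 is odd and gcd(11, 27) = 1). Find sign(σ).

-1

Start at x=10: 10 → 2 → 22 → 26 → 16 → 14 → 19 → … (one orbit).
The orbit structure of x ↦ 11x mod 27: 4 orbits of sizes [18, 6, 2, 1].
27 − 4 = 23 transpositions; sign(π) = (−1)^23 = -1.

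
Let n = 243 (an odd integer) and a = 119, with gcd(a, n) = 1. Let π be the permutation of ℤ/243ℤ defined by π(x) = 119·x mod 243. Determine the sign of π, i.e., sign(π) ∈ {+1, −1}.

Trace 167: π^k(167) = [167, 190, 11, 94, 8, 223, 50] for k=0..6.
Cycle lengths of π_119 on ℤ/243ℤ: [162, 54, 18, 6, 2, 1]; 6 cycles in total.
243 − 6 = 237 transpositions; sign(π) = (−1)^237 = -1.
The Jacobi symbol (119|243) = -1 (Zolotarev) agrees.

-1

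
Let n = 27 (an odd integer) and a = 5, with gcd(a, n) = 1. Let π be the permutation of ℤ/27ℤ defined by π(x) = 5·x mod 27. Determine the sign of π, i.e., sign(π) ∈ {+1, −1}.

-1

Orbit of 10 under x↦5x: [10, 23, 7, 8, 13, 11, 1]… (length divides ord_27(5)).
Decompose π into cycles: lengths [18, 6, 2, 1] (4 cycles, including the fixed point 0).
Σ(ℓ_i−1) = 27−4 = 23; sign = (−1)^23 = -1.
Via Zolotarev, sign(π_{5}) = (5|27) = -1.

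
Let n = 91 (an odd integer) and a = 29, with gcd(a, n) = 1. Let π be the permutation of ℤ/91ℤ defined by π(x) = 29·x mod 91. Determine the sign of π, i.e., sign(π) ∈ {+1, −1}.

Orbit of 29 under x↦29x: [29, 22, 1]… (length divides ord_91(29)).
π_29 has 35 disjoint cycles with lengths [3, 3, 3, 3, 3, 3, 3, 3, 3, 3, 3, 3, 3, 3, 3, 3, 3, 3, 3, 3, 3, 3, 3, 3, 3, 3, 3, 3, 1, 1, 1, 1, 1, 1, 1] on {0,…,90}.
n − c = 91 − 35 = 56; sign = (−1)^56 = +1.

+1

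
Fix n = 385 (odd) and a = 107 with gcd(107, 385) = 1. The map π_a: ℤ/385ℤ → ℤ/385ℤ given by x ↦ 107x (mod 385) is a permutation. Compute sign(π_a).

+1

Orbit of 331 under x↦107x: [331, 382, 64, 303, 81, 197, 289]… (length divides ord_385(107)).
π_107 has 15 disjoint cycles with lengths [60, 60, 60, 60, 30, 30, 20, 20, 12, 12, 10, 4, 3, 3, 1] on {0,…,384}.
With 15 cycles on 385 points, sign = (−1)^{385−15} = +1.
Via Zolotarev, sign(π_{107}) = (107|385) = +1.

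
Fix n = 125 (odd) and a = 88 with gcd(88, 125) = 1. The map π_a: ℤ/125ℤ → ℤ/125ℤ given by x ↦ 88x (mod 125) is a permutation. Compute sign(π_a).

Trace 61: π^k(61) = [61, 118, 9, 42, 71, 123, 74] for k=0..6.
Cycle type of π: 100 + 20 + 4 + 1; total 4 cycles.
Σ(ℓ_i−1) = 125−4 = 121; sign = (−1)^121 = -1.
(88|125)_J = -1 (Zolotarev's lemma cross-check).

-1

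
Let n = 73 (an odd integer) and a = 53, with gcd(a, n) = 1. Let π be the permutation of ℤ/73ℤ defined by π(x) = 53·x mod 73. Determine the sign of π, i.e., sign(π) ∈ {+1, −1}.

-1

Orbit of 52 under x↦53x: [52, 55, 68, 27, 44, 69, 7]… (length divides ord_73(53)).
Cycle type of π: 72 + 1; total 2 cycles.
73 − 2 = 71 transpositions; sign(π) = (−1)^71 = -1.
Check: (53/73) = -1 by Zolotarev.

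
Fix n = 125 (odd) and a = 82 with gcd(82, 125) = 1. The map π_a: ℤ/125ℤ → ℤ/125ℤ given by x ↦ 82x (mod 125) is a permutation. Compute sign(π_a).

Trace 82: π^k(82) = [82, 99, 118, 51, 57, 49, 18] for k=0..6.
Decompose π into cycles: lengths [20, 20, 20, 20, 20, 4, 4, 4, 4, 4, 4, 1] (12 cycles, including the fixed point 0).
Σ(ℓ_i−1) = 125−12 = 113; sign = (−1)^113 = -1.
Check: (82/125) = -1 by Zolotarev.

-1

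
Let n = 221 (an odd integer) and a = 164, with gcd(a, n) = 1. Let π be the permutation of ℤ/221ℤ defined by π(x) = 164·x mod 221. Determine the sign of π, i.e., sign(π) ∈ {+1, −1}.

+1

Start at x=157: 157 → 112 → 25 → 122 → 118 → 125 → 168 → … (one orbit).
17 cycles of lengths [16, 16, 16, 16, 16, 16, 16, 16, 16, 16, 16, 16, 16, 4, 4, 4, 1].
With 17 cycles on 221 points, sign = (−1)^{221−17} = +1.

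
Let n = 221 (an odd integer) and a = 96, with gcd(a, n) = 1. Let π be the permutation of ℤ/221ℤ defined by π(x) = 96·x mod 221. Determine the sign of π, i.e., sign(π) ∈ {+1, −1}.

Start at x=168: 168 → 216 → 183 → 109 → 77 → 99 → 1 → … (one orbit).
π_96 has 17 disjoint cycles with lengths [16, 16, 16, 16, 16, 16, 16, 16, 16, 16, 16, 16, 16, 4, 4, 4, 1] on {0,…,220}.
17 cycles on 221: each ℓ→(−1)^(ℓ−1), product (−1)^204 = +1.
The Jacobi symbol (96|221) = +1 (Zolotarev) agrees.

+1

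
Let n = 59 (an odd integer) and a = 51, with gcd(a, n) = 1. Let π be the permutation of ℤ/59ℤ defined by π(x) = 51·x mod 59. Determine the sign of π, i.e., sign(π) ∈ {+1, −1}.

Orbit of 12 under x↦51x: [12, 22, 1, 51, 5, 19, 25]… (length divides ord_59(51)).
The orbit structure of x ↦ 51x mod 59: 3 orbits of sizes [29, 29, 1].
sign(π) = (−1)^{n − #cycles} = (−1)^{59−3} = (−1)^56 = +1.

+1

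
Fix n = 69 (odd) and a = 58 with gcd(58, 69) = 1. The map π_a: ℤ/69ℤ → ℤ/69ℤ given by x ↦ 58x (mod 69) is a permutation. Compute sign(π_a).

Start at x=52: 52 → 49 → 13 → 64 → 55 → 16 → 31 → … (one orbit).
Decompose π into cycles: lengths [11, 11, 11, 11, 11, 11, 1, 1, 1] (9 cycles, including the fixed point 0).
sign(π) = (−1)^{n − #cycles} = (−1)^{69−9} = (−1)^60 = +1.
(58|69)_J = +1 (Zolotarev's lemma cross-check).

+1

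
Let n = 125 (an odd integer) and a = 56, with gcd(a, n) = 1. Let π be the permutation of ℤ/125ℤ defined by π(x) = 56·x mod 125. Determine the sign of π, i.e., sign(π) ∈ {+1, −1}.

Orbit of 101 under x↦56x: [101, 31, 111, 91, 96, 1, 56]… (length divides ord_125(56)).
Decompose π into cycles: lengths [25, 25, 25, 25, 5, 5, 5, 5, 1, 1, 1, 1, 1] (13 cycles, including the fixed point 0).
Σ(ℓ_i−1) = 125−13 = 112; sign = (−1)^112 = +1.

+1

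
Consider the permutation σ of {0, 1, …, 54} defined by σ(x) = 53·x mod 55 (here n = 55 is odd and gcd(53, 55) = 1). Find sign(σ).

-1

Trace 34: π^k(34) = [34, 42, 26, 3, 49, 12, 31] for k=0..6.
The orbit structure of x ↦ 53x mod 55: 6 orbits of sizes [20, 20, 5, 5, 4, 1].
n − c = 55 − 6 = 49; sign = (−1)^49 = -1.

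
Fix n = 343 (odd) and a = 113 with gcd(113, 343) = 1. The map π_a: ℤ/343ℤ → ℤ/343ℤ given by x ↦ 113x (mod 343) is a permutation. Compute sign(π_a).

Orbit of 8 under x↦113x: [8, 218, 281, 197, 309, 274, 92]… (length divides ord_343(113)).
The orbit structure of x ↦ 113x mod 343: 19 orbits of sizes [49, 49, 49, 49, 49, 49, 7, 7, 7, 7, 7, 7, 1, 1, 1, 1, 1, 1, 1].
Σ(ℓ_i−1) = 343−19 = 324; sign = (−1)^324 = +1.

+1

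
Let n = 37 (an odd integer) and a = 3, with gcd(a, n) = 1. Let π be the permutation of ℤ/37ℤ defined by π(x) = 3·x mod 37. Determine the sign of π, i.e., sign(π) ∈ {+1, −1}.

Start at x=28: 28 → 10 → 30 → 16 → 11 → 33 → 25 → … (one orbit).
The orbit structure of x ↦ 3x mod 37: 3 orbits of sizes [18, 18, 1].
Σ(ℓ_i−1) = 37−3 = 34; sign = (−1)^34 = +1.
The Jacobi symbol (3|37) = +1 (Zolotarev) agrees.

+1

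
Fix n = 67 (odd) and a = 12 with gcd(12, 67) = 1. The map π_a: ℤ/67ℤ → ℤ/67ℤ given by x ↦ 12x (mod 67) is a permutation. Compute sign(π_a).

Orbit of 48 under x↦12x: [48, 40, 11, 65, 43, 47, 28]… (length divides ord_67(12)).
π_12 has 2 disjoint cycles with lengths [66, 1] on {0,…,66}.
67 − 2 = 65 transpositions; sign(π) = (−1)^65 = -1.
Check: (12/67) = -1 by Zolotarev.

-1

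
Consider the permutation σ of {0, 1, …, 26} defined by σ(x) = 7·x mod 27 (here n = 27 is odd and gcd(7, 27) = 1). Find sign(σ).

+1

Trace 10: π^k(10) = [10, 16, 4, 1, 7, 22, 19] for k=0..6.
Decompose π into cycles: lengths [9, 9, 3, 3, 1, 1, 1] (7 cycles, including the fixed point 0).
27 − 7 = 20 transpositions; sign(π) = (−1)^20 = +1.
Zolotarev: (7|27) = +1, matching the cycle-count sign.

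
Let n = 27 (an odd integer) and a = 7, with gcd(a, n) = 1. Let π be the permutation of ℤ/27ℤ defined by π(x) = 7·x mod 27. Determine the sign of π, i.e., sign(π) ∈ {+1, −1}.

+1

Orbit of 16 under x↦7x: [16, 4, 1, 7, 22, 19, 25]… (length divides ord_27(7)).
Cycle type of π: 9×2 + 3×2 + 1×3; total 7 cycles.
With 7 cycles on 27 points, sign = (−1)^{27−7} = +1.
Via Zolotarev, sign(π_{7}) = (7|27) = +1.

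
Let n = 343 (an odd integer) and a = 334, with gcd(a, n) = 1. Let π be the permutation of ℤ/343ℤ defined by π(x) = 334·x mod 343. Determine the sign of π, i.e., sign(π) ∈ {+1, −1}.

-1

Orbit of 123 under x↦334x: [123, 265, 16, 199, 267, 341, 18]… (length divides ord_343(334)).
π_334 has 4 disjoint cycles with lengths [294, 42, 6, 1] on {0,…,342}.
4 cycles on 343: each ℓ→(−1)^(ℓ−1), product (−1)^339 = -1.
Check: (334/343) = -1 by Zolotarev.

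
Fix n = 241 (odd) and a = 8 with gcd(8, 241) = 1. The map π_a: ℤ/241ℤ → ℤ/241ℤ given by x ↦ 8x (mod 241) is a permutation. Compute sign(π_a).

+1

Orbit of 233 under x↦8x: [233, 177, 211, 1, 8, 64, 30]… (length divides ord_241(8)).
π_8 has 31 disjoint cycles with lengths [8, 8, 8, 8, 8, 8, 8, 8, 8, 8, 8, 8, 8, 8, 8, 8, 8, 8, 8, 8, 8, 8, 8, 8, 8, 8, 8, 8, 8, 8, 1] on {0,…,240}.
sign(π) = (−1)^{n − #cycles} = (−1)^{241−31} = (−1)^210 = +1.
Zolotarev: (8|241) = +1, matching the cycle-count sign.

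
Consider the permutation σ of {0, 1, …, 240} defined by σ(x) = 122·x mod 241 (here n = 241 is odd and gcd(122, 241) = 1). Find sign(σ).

Start at x=81: 81 → 1 → 122 → 183 → 154 → 231 → 226 → … (one orbit).
The orbit structure of x ↦ 122x mod 241: 9 orbits of sizes [30, 30, 30, 30, 30, 30, 30, 30, 1].
n − c = 241 − 9 = 232; sign = (−1)^232 = +1.
(122|241)_J = +1 (Zolotarev's lemma cross-check).

+1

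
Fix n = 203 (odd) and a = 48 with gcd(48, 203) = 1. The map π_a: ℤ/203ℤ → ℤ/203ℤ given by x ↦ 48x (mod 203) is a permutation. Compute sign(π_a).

Start at x=64: 64 → 27 → 78 → 90 → 57 → 97 → 190 → … (one orbit).
The orbit structure of x ↦ 48x mod 203: 11 orbits of sizes [28, 28, 28, 28, 28, 28, 28, 2, 2, 2, 1].
n − c = 203 − 11 = 192; sign = (−1)^192 = +1.
Zolotarev: (48|203) = +1, matching the cycle-count sign.

+1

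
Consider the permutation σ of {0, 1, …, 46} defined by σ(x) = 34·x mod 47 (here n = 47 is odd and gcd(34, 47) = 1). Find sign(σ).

Orbit of 8 under x↦34x: [8, 37, 36, 2, 21, 9, 24]… (length divides ord_47(34)).
Decompose π into cycles: lengths [23, 23, 1] (3 cycles, including the fixed point 0).
With 3 cycles on 47 points, sign = (−1)^{47−3} = +1.
The Jacobi symbol (34|47) = +1 (Zolotarev) agrees.

+1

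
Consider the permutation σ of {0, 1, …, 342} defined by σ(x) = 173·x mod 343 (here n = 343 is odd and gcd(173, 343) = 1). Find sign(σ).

Orbit of 124 under x↦173x: [124, 186, 279, 247, 199, 127, 19]… (length divides ord_343(173)).
Decompose π into cycles: lengths [294, 42, 6, 1] (4 cycles, including the fixed point 0).
n − c = 343 − 4 = 339; sign = (−1)^339 = -1.
Check: (173/343) = -1 by Zolotarev.

-1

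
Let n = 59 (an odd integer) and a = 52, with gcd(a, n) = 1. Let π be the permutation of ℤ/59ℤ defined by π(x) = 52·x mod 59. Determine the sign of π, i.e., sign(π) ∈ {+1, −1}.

-1

Orbit of 29 under x↦52x: [29, 33, 5, 24, 9, 55, 28]… (length divides ord_59(52)).
Cycle type of π: 58 + 1; total 2 cycles.
sign(π) = (−1)^{n − #cycles} = (−1)^{59−2} = (−1)^57 = -1.
Zolotarev: (52|59) = -1, matching the cycle-count sign.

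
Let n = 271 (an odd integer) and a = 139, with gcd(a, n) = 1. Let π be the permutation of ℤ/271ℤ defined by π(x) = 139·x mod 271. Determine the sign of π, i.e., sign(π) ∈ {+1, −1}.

Trace 69: π^k(69) = [69, 106, 100, 79, 141, 87, 169] for k=0..6.
Decompose π into cycles: lengths [45, 45, 45, 45, 45, 45, 1] (7 cycles, including the fixed point 0).
271 − 7 = 264 transpositions; sign(π) = (−1)^264 = +1.
Via Zolotarev, sign(π_{139}) = (139|271) = +1.

+1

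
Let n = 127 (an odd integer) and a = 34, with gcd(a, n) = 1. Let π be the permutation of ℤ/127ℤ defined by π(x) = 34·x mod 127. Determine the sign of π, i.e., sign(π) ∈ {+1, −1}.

+1

Start at x=104: 104 → 107 → 82 → 121 → 50 → 49 → 15 → … (one orbit).
The orbit structure of x ↦ 34x mod 127: 3 orbits of sizes [63, 63, 1].
With 3 cycles on 127 points, sign = (−1)^{127−3} = +1.
Check: (34/127) = +1 by Zolotarev.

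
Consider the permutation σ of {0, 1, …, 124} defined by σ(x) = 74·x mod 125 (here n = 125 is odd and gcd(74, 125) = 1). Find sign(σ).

+1

Orbit of 124 under x↦74x: [124, 51, 24, 26, 49, 1, 74]… (length divides ord_125(74)).
23 cycles of lengths [10, 10, 10, 10, 10, 10, 10, 10, 10, 10, 2, 2, 2, 2, 2, 2, 2, 2, 2, 2, 2, 2, 1].
n − c = 125 − 23 = 102; sign = (−1)^102 = +1.
Zolotarev: (74|125) = +1, matching the cycle-count sign.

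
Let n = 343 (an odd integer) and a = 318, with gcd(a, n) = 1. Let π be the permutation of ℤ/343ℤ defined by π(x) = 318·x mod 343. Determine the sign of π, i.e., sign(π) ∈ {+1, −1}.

-1

Start at x=184: 184 → 202 → 95 → 26 → 36 → 129 → 205 → … (one orbit).
Cycle type of π: 294 + 42 + 6 + 1; total 4 cycles.
343 − 4 = 339 transpositions; sign(π) = (−1)^339 = -1.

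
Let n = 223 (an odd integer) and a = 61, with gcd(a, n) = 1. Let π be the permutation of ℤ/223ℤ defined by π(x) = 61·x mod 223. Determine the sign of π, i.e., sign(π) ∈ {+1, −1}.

Orbit of 196 under x↦61x: [196, 137, 106, 222, 162, 70, 33]… (length divides ord_223(61)).
Decompose π into cycles: lengths [222, 1] (2 cycles, including the fixed point 0).
2 cycles on 223: each ℓ→(−1)^(ℓ−1), product (−1)^221 = -1.
Check: (61/223) = -1 by Zolotarev.

-1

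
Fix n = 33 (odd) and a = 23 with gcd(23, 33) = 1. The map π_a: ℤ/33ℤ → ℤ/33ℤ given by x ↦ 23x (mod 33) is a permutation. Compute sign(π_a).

-1

Start at x=23: 23 → 1 → 23 (one orbit).
The orbit structure of x ↦ 23x mod 33: 22 orbits of sizes [2, 2, 2, 2, 2, 2, 2, 2, 2, 2, 2, 1, 1, 1, 1, 1, 1, 1, 1, 1, 1, 1].
33 − 22 = 11 transpositions; sign(π) = (−1)^11 = -1.
Zolotarev: (23|33) = -1, matching the cycle-count sign.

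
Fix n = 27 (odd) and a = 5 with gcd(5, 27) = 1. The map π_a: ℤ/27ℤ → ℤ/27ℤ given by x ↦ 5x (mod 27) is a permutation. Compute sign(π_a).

Start at x=19: 19 → 14 → 16 → 26 → 22 → 2 → 10 → … (one orbit).
The orbit structure of x ↦ 5x mod 27: 4 orbits of sizes [18, 6, 2, 1].
27 − 4 = 23 transpositions; sign(π) = (−1)^23 = -1.
Check: (5/27) = -1 by Zolotarev.

-1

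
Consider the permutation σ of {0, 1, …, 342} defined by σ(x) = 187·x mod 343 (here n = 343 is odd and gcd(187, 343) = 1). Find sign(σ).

-1

Orbit of 300 under x↦187x: [300, 191, 45, 183, 264, 319, 314]… (length divides ord_343(187)).
π_187 has 4 disjoint cycles with lengths [294, 42, 6, 1] on {0,…,342}.
sign(π) = (−1)^{n − #cycles} = (−1)^{343−4} = (−1)^339 = -1.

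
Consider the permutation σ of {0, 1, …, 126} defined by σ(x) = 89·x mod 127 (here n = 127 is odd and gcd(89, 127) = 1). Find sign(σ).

Start at x=107: 107 → 125 → 76 → 33 → 16 → 27 → 117 → … (one orbit).
Decompose π into cycles: lengths [42, 42, 42, 1] (4 cycles, including the fixed point 0).
sign(π) = (−1)^{n − #cycles} = (−1)^{127−4} = (−1)^123 = -1.

-1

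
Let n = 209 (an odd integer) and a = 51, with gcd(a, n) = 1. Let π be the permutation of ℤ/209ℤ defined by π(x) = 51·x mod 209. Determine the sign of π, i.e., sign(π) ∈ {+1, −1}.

+1

Start at x=191: 191 → 127 → 207 → 107 → 23 → 128 → 49 → … (one orbit).
The orbit structure of x ↦ 51x mod 209: 5 orbits of sizes [90, 90, 18, 10, 1].
With 5 cycles on 209 points, sign = (−1)^{209−5} = +1.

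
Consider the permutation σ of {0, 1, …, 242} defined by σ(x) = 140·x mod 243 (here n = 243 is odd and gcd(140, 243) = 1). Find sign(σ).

-1

Trace 37: π^k(37) = [37, 77, 88, 170, 229, 227, 190] for k=0..6.
The orbit structure of x ↦ 140x mod 243: 6 orbits of sizes [162, 54, 18, 6, 2, 1].
6 cycles on 243: each ℓ→(−1)^(ℓ−1), product (−1)^237 = -1.
Check: (140/243) = -1 by Zolotarev.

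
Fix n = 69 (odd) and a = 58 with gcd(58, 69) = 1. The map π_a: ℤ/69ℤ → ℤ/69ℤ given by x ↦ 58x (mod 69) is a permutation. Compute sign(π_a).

Trace 13: π^k(13) = [13, 64, 55, 16, 31, 4, 25] for k=0..6.
Cycle lengths of π_58 on ℤ/69ℤ: [11, 11, 11, 11, 11, 11, 1, 1, 1]; 9 cycles in total.
With 9 cycles on 69 points, sign = (−1)^{69−9} = +1.
Zolotarev: (58|69) = +1, matching the cycle-count sign.

+1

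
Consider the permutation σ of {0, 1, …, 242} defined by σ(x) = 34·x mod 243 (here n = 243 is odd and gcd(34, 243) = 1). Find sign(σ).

Trace 127: π^k(127) = [127, 187, 40, 145, 70, 193, 1] for k=0..6.
Cycle type of π: 81×2 + 27×2 + 9×2 + 3×2 + 1×3; total 11 cycles.
With 11 cycles on 243 points, sign = (−1)^{243−11} = +1.
Zolotarev: (34|243) = +1, matching the cycle-count sign.

+1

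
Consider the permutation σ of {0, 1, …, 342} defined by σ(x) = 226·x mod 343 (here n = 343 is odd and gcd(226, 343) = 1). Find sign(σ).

Trace 177: π^k(177) = [177, 214, 1, 226, 312, 197, 275] for k=0..6.
Cycle type of π: 21×14 + 3×16 + 1; total 31 cycles.
n − c = 343 − 31 = 312; sign = (−1)^312 = +1.
Via Zolotarev, sign(π_{226}) = (226|343) = +1.

+1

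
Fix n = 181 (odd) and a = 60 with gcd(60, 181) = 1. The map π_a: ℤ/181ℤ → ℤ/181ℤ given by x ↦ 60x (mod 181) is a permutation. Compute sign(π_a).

+1

Orbit of 64 under x↦60x: [64, 39, 168, 125, 79, 34, 49]… (length divides ord_181(60)).
Cycle type of π: 90×2 + 1; total 3 cycles.
With 3 cycles on 181 points, sign = (−1)^{181−3} = +1.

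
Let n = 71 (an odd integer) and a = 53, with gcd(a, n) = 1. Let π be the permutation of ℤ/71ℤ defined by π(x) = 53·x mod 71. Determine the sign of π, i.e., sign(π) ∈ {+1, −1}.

-1

Start at x=47: 47 → 6 → 34 → 27 → 11 → 15 → 14 → … (one orbit).
The orbit structure of x ↦ 53x mod 71: 2 orbits of sizes [70, 1].
2 cycles on 71: each ℓ→(−1)^(ℓ−1), product (−1)^69 = -1.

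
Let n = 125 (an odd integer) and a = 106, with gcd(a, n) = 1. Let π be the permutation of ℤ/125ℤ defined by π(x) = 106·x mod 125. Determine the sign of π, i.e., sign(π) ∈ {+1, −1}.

+1

Trace 26: π^k(26) = [26, 6, 11, 41, 96, 51, 31] for k=0..6.
The orbit structure of x ↦ 106x mod 125: 13 orbits of sizes [25, 25, 25, 25, 5, 5, 5, 5, 1, 1, 1, 1, 1].
With 13 cycles on 125 points, sign = (−1)^{125−13} = +1.
Check: (106/125) = +1 by Zolotarev.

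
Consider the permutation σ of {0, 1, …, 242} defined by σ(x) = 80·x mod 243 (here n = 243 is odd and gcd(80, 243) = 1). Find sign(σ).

Start at x=1: 1 → 80 → 82 → 242 → 163 → 161 → 1 (one orbit).
Cycle lengths of π_80 on ℤ/243ℤ: [6, 6, 6, 6, 6, 6, 6, 6, 6, 6, 6, 6, 6, 6, 6, 6, 6, 6, 6, 6, 6, 6, 6, 6, 6, 6, 6, 2, 2, 2, 2, 2, 2, 2, 2, 2, 2, 2, 2, 2, 2, 2, 2, 2, 2, 2, 2, 2, 2, 2, 2, 2, 2, 2, 2, 2, 2, 2, 2, 2, 2, 2, 2, 2, 2, 2, 2, 1]; 68 cycles in total.
Σ(ℓ_i−1) = 243−68 = 175; sign = (−1)^175 = -1.
Via Zolotarev, sign(π_{80}) = (80|243) = -1.

-1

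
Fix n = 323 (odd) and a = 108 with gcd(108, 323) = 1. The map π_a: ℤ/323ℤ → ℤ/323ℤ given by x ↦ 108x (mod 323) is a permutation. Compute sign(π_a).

Orbit of 167 under x↦108x: [167, 271, 198, 66, 22, 115, 146]… (length divides ord_323(108)).
π_108 has 5 disjoint cycles with lengths [144, 144, 18, 16, 1] on {0,…,322}.
With 5 cycles on 323 points, sign = (−1)^{323−5} = +1.
The Jacobi symbol (108|323) = +1 (Zolotarev) agrees.

+1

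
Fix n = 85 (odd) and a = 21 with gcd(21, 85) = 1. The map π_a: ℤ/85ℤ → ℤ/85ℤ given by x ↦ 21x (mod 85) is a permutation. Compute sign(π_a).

+1

Trace 21: π^k(21) = [21, 16, 81, 1] for k=0..3.
The orbit structure of x ↦ 21x mod 85: 25 orbits of sizes [4, 4, 4, 4, 4, 4, 4, 4, 4, 4, 4, 4, 4, 4, 4, 4, 4, 4, 4, 4, 1, 1, 1, 1, 1].
Σ(ℓ_i−1) = 85−25 = 60; sign = (−1)^60 = +1.
Via Zolotarev, sign(π_{21}) = (21|85) = +1.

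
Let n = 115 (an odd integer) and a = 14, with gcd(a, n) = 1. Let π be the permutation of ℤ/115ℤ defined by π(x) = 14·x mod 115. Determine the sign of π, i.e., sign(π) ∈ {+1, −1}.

-1

Start at x=96: 96 → 79 → 71 → 74 → 1 → 14 → 81 → … (one orbit).
8 cycles of lengths [22, 22, 22, 22, 22, 2, 2, 1].
8 cycles on 115: each ℓ→(−1)^(ℓ−1), product (−1)^107 = -1.
The Jacobi symbol (14|115) = -1 (Zolotarev) agrees.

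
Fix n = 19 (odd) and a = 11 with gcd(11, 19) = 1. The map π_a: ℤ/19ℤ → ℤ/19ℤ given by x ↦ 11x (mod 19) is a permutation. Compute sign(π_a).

Start at x=11: 11 → 7 → 1 → 11 (one orbit).
Cycle type of π: 3×6 + 1; total 7 cycles.
Σ(ℓ_i−1) = 19−7 = 12; sign = (−1)^12 = +1.
Via Zolotarev, sign(π_{11}) = (11|19) = +1.

+1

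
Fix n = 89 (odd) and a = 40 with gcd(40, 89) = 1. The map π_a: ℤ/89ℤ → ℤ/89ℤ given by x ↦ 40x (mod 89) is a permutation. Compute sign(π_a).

+1

Orbit of 36 under x↦40x: [36, 16, 17, 57, 55, 64, 68]… (length divides ord_89(40)).
Decompose π into cycles: lengths [44, 44, 1] (3 cycles, including the fixed point 0).
With 3 cycles on 89 points, sign = (−1)^{89−3} = +1.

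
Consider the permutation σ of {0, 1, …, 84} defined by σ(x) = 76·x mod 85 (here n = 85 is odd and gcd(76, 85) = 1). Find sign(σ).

Trace 26: π^k(26) = [26, 21, 66, 1, 76, 81, 36] for k=0..6.
The orbit structure of x ↦ 76x mod 85: 15 orbits of sizes [8, 8, 8, 8, 8, 8, 8, 8, 8, 8, 1, 1, 1, 1, 1].
Σ(ℓ_i−1) = 85−15 = 70; sign = (−1)^70 = +1.
Check: (76/85) = +1 by Zolotarev.

+1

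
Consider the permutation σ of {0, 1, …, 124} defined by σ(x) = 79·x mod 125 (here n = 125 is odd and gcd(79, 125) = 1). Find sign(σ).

+1

Orbit of 74 under x↦79x: [74, 96, 84, 11, 119, 26, 54]… (length divides ord_125(79)).
Cycle lengths of π_79 on ℤ/125ℤ: [50, 50, 10, 10, 2, 2, 1]; 7 cycles in total.
Σ(ℓ_i−1) = 125−7 = 118; sign = (−1)^118 = +1.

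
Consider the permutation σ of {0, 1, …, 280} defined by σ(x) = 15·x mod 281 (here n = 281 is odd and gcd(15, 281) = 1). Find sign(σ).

-1

Trace 195: π^k(195) = [195, 115, 39, 23, 64, 117, 69] for k=0..6.
The orbit structure of x ↦ 15x mod 281: 2 orbits of sizes [280, 1].
Σ(ℓ_i−1) = 281−2 = 279; sign = (−1)^279 = -1.
Zolotarev: (15|281) = -1, matching the cycle-count sign.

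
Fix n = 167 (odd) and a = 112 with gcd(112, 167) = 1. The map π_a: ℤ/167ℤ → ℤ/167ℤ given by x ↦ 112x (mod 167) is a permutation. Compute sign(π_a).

+1

Trace 81: π^k(81) = [81, 54, 36, 24, 16, 122, 137] for k=0..6.
3 cycles of lengths [83, 83, 1].
167 − 3 = 164 transpositions; sign(π) = (−1)^164 = +1.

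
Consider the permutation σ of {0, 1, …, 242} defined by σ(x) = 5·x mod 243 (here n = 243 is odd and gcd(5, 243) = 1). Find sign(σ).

Start at x=7: 7 → 35 → 175 → 146 → 1 → 5 → 25 → … (one orbit).
6 cycles of lengths [162, 54, 18, 6, 2, 1].
sign(π) = (−1)^{n − #cycles} = (−1)^{243−6} = (−1)^237 = -1.
Check: (5/243) = -1 by Zolotarev.

-1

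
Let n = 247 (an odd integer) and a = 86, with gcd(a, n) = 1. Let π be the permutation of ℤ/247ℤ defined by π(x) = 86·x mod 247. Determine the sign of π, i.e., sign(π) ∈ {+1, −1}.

+1

Start at x=135: 135 → 1 → 86 → 233 → 31 → 196 → 60 → … (one orbit).
Decompose π into cycles: lengths [36, 36, 36, 36, 36, 36, 18, 4, 4, 4, 1] (11 cycles, including the fixed point 0).
Σ(ℓ_i−1) = 247−11 = 236; sign = (−1)^236 = +1.
(86|247)_J = +1 (Zolotarev's lemma cross-check).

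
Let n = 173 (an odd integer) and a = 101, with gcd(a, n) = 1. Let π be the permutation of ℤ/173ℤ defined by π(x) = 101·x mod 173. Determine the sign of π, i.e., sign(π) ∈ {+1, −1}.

Trace 26: π^k(26) = [26, 31, 17, 160, 71, 78, 93] for k=0..6.
The orbit structure of x ↦ 101x mod 173: 2 orbits of sizes [172, 1].
With 2 cycles on 173 points, sign = (−1)^{173−2} = -1.

-1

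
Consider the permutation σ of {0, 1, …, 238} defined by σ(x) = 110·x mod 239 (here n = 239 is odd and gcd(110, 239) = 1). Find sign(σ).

+1

Orbit of 153 under x↦110x: [153, 100, 6, 182, 183, 54, 204]… (length divides ord_239(110)).
Decompose π into cycles: lengths [119, 119, 1] (3 cycles, including the fixed point 0).
n − c = 239 − 3 = 236; sign = (−1)^236 = +1.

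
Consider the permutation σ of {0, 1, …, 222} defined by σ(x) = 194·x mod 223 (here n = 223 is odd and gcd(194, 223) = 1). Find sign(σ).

Start at x=42: 42 → 120 → 88 → 124 → 195 → 143 → 90 → … (one orbit).
2 cycles of lengths [222, 1].
2 cycles on 223: each ℓ→(−1)^(ℓ−1), product (−1)^221 = -1.
Zolotarev: (194|223) = -1, matching the cycle-count sign.

-1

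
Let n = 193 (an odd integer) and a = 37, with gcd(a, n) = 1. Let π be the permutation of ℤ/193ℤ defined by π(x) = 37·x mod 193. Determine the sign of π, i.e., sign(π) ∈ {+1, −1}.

-1

Orbit of 107 under x↦37x: [107, 99, 189, 45, 121, 38, 55]… (length divides ord_193(37)).
Decompose π into cycles: lengths [192, 1] (2 cycles, including the fixed point 0).
193 − 2 = 191 transpositions; sign(π) = (−1)^191 = -1.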